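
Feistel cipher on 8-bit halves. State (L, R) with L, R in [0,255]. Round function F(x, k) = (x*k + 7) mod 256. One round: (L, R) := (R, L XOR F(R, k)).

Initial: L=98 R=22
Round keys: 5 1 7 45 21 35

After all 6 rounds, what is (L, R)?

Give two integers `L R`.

Answer: 178 90

Derivation:
Round 1 (k=5): L=22 R=23
Round 2 (k=1): L=23 R=8
Round 3 (k=7): L=8 R=40
Round 4 (k=45): L=40 R=7
Round 5 (k=21): L=7 R=178
Round 6 (k=35): L=178 R=90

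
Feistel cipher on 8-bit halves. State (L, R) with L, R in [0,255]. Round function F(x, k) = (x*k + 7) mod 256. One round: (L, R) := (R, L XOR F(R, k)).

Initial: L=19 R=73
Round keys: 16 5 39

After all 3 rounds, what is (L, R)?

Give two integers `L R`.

Answer: 210 129

Derivation:
Round 1 (k=16): L=73 R=132
Round 2 (k=5): L=132 R=210
Round 3 (k=39): L=210 R=129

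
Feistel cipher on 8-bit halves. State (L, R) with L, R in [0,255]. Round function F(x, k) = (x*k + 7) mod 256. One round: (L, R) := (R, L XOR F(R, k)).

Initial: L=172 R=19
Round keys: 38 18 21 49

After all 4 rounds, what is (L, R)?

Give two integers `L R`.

Round 1 (k=38): L=19 R=117
Round 2 (k=18): L=117 R=82
Round 3 (k=21): L=82 R=180
Round 4 (k=49): L=180 R=41

Answer: 180 41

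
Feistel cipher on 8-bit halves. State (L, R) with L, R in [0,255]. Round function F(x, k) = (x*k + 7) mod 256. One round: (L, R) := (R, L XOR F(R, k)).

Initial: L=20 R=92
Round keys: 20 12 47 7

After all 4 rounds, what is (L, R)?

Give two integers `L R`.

Round 1 (k=20): L=92 R=35
Round 2 (k=12): L=35 R=247
Round 3 (k=47): L=247 R=67
Round 4 (k=7): L=67 R=43

Answer: 67 43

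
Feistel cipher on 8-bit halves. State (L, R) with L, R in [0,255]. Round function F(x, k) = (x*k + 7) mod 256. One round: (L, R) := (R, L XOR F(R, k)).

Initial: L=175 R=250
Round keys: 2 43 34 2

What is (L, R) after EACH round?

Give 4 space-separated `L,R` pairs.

Round 1 (k=2): L=250 R=84
Round 2 (k=43): L=84 R=217
Round 3 (k=34): L=217 R=141
Round 4 (k=2): L=141 R=248

Answer: 250,84 84,217 217,141 141,248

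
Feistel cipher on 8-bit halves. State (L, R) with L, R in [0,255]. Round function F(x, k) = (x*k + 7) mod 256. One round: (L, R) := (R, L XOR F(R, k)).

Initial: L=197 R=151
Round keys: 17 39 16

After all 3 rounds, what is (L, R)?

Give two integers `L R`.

Answer: 99 252

Derivation:
Round 1 (k=17): L=151 R=203
Round 2 (k=39): L=203 R=99
Round 3 (k=16): L=99 R=252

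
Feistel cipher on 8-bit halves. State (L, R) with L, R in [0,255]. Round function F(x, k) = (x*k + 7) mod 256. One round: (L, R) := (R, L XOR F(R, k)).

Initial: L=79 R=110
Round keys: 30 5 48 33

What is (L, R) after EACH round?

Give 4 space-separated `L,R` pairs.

Answer: 110,164 164,85 85,83 83,239

Derivation:
Round 1 (k=30): L=110 R=164
Round 2 (k=5): L=164 R=85
Round 3 (k=48): L=85 R=83
Round 4 (k=33): L=83 R=239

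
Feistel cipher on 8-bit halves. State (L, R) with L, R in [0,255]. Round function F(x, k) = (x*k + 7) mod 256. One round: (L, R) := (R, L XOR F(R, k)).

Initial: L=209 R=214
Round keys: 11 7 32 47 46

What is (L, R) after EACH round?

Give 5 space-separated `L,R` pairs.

Answer: 214,232 232,137 137,207 207,129 129,250

Derivation:
Round 1 (k=11): L=214 R=232
Round 2 (k=7): L=232 R=137
Round 3 (k=32): L=137 R=207
Round 4 (k=47): L=207 R=129
Round 5 (k=46): L=129 R=250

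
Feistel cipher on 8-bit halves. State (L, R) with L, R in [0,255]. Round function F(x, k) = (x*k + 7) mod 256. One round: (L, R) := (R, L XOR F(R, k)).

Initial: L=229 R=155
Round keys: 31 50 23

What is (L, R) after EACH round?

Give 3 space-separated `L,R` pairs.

Answer: 155,41 41,146 146,12

Derivation:
Round 1 (k=31): L=155 R=41
Round 2 (k=50): L=41 R=146
Round 3 (k=23): L=146 R=12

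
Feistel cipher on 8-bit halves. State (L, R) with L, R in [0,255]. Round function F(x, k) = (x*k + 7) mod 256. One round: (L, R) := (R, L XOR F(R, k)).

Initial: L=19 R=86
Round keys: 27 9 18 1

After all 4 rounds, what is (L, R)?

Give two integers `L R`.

Round 1 (k=27): L=86 R=10
Round 2 (k=9): L=10 R=55
Round 3 (k=18): L=55 R=239
Round 4 (k=1): L=239 R=193

Answer: 239 193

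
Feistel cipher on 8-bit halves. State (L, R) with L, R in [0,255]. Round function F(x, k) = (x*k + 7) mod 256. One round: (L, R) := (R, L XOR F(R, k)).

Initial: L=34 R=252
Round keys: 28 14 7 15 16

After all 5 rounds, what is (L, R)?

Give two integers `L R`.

Round 1 (k=28): L=252 R=181
Round 2 (k=14): L=181 R=17
Round 3 (k=7): L=17 R=203
Round 4 (k=15): L=203 R=253
Round 5 (k=16): L=253 R=28

Answer: 253 28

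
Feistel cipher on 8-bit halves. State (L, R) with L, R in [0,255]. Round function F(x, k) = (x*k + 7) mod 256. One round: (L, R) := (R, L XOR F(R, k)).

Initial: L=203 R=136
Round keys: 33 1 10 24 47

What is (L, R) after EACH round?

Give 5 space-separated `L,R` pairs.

Answer: 136,68 68,195 195,225 225,220 220,138

Derivation:
Round 1 (k=33): L=136 R=68
Round 2 (k=1): L=68 R=195
Round 3 (k=10): L=195 R=225
Round 4 (k=24): L=225 R=220
Round 5 (k=47): L=220 R=138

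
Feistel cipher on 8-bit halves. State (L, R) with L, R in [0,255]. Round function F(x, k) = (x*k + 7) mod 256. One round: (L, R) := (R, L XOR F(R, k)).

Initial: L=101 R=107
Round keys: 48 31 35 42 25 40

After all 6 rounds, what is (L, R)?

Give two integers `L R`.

Answer: 153 180

Derivation:
Round 1 (k=48): L=107 R=114
Round 2 (k=31): L=114 R=190
Round 3 (k=35): L=190 R=115
Round 4 (k=42): L=115 R=91
Round 5 (k=25): L=91 R=153
Round 6 (k=40): L=153 R=180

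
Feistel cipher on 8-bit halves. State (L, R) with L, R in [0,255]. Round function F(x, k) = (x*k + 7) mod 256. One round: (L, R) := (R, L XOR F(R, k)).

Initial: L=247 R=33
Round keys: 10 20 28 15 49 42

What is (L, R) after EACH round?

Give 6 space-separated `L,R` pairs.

Round 1 (k=10): L=33 R=166
Round 2 (k=20): L=166 R=222
Round 3 (k=28): L=222 R=233
Round 4 (k=15): L=233 R=112
Round 5 (k=49): L=112 R=158
Round 6 (k=42): L=158 R=131

Answer: 33,166 166,222 222,233 233,112 112,158 158,131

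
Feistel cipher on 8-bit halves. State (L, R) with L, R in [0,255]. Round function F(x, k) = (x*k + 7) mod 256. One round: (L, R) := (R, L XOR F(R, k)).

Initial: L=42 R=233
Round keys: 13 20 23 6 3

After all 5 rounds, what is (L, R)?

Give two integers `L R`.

Answer: 135 43

Derivation:
Round 1 (k=13): L=233 R=246
Round 2 (k=20): L=246 R=214
Round 3 (k=23): L=214 R=183
Round 4 (k=6): L=183 R=135
Round 5 (k=3): L=135 R=43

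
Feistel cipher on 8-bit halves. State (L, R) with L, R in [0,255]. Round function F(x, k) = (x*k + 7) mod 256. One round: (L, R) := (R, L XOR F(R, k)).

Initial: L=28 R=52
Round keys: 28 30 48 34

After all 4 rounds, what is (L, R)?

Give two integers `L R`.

Round 1 (k=28): L=52 R=171
Round 2 (k=30): L=171 R=37
Round 3 (k=48): L=37 R=92
Round 4 (k=34): L=92 R=26

Answer: 92 26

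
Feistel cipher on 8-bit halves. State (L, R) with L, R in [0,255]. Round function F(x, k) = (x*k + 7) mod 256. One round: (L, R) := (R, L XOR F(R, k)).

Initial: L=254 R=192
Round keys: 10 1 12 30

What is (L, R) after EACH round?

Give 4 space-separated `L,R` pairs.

Answer: 192,121 121,64 64,126 126,139

Derivation:
Round 1 (k=10): L=192 R=121
Round 2 (k=1): L=121 R=64
Round 3 (k=12): L=64 R=126
Round 4 (k=30): L=126 R=139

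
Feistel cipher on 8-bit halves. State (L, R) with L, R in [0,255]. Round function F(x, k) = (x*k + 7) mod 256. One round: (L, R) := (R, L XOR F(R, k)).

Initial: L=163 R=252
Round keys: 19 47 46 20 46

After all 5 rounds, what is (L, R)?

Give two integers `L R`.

Answer: 168 94

Derivation:
Round 1 (k=19): L=252 R=24
Round 2 (k=47): L=24 R=147
Round 3 (k=46): L=147 R=105
Round 4 (k=20): L=105 R=168
Round 5 (k=46): L=168 R=94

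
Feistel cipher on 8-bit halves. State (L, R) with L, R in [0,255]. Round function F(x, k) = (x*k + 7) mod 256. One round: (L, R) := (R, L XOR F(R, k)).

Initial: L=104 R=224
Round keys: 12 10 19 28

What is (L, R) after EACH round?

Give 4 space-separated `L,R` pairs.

Answer: 224,239 239,189 189,225 225,30

Derivation:
Round 1 (k=12): L=224 R=239
Round 2 (k=10): L=239 R=189
Round 3 (k=19): L=189 R=225
Round 4 (k=28): L=225 R=30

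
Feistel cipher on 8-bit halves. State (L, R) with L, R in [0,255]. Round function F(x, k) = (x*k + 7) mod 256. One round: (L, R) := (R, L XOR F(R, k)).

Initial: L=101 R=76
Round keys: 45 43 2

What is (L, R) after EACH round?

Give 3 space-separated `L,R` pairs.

Answer: 76,6 6,69 69,151

Derivation:
Round 1 (k=45): L=76 R=6
Round 2 (k=43): L=6 R=69
Round 3 (k=2): L=69 R=151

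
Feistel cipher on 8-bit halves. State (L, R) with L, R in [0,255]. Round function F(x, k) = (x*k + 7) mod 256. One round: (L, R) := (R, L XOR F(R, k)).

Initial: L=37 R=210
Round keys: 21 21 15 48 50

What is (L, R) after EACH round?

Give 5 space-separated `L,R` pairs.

Answer: 210,100 100,233 233,202 202,14 14,9

Derivation:
Round 1 (k=21): L=210 R=100
Round 2 (k=21): L=100 R=233
Round 3 (k=15): L=233 R=202
Round 4 (k=48): L=202 R=14
Round 5 (k=50): L=14 R=9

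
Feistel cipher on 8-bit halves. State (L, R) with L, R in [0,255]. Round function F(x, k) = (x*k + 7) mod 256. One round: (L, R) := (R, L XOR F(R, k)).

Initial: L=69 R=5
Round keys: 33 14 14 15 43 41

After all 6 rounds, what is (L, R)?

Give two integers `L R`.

Answer: 116 34

Derivation:
Round 1 (k=33): L=5 R=233
Round 2 (k=14): L=233 R=192
Round 3 (k=14): L=192 R=110
Round 4 (k=15): L=110 R=185
Round 5 (k=43): L=185 R=116
Round 6 (k=41): L=116 R=34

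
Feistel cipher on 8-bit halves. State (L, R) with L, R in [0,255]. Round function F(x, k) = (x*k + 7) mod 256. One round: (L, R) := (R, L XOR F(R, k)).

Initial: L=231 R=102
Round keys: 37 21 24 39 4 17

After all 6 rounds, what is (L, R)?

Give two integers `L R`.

Answer: 214 136

Derivation:
Round 1 (k=37): L=102 R=34
Round 2 (k=21): L=34 R=183
Round 3 (k=24): L=183 R=13
Round 4 (k=39): L=13 R=181
Round 5 (k=4): L=181 R=214
Round 6 (k=17): L=214 R=136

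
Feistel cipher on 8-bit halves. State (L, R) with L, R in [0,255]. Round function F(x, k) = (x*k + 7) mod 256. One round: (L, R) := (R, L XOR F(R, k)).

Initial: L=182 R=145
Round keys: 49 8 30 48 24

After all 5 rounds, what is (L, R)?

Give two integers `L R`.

Answer: 145 26

Derivation:
Round 1 (k=49): L=145 R=126
Round 2 (k=8): L=126 R=102
Round 3 (k=30): L=102 R=133
Round 4 (k=48): L=133 R=145
Round 5 (k=24): L=145 R=26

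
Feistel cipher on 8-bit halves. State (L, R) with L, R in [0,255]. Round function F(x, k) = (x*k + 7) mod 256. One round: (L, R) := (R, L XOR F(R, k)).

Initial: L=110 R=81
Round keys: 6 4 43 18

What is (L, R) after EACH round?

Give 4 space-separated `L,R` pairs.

Round 1 (k=6): L=81 R=131
Round 2 (k=4): L=131 R=66
Round 3 (k=43): L=66 R=158
Round 4 (k=18): L=158 R=97

Answer: 81,131 131,66 66,158 158,97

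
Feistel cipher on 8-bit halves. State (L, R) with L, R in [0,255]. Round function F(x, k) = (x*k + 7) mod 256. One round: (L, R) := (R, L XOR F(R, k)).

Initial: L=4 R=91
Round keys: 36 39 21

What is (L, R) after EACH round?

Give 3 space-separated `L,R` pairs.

Answer: 91,215 215,147 147,193

Derivation:
Round 1 (k=36): L=91 R=215
Round 2 (k=39): L=215 R=147
Round 3 (k=21): L=147 R=193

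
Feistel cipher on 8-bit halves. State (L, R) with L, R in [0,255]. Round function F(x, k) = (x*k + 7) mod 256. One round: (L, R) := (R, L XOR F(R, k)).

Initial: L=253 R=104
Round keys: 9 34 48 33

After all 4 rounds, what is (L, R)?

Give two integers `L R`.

Answer: 197 239

Derivation:
Round 1 (k=9): L=104 R=82
Round 2 (k=34): L=82 R=131
Round 3 (k=48): L=131 R=197
Round 4 (k=33): L=197 R=239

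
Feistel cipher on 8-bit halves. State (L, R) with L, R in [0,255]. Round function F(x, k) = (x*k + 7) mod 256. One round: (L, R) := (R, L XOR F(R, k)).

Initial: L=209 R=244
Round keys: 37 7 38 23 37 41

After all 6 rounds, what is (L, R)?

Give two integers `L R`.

Answer: 11 107

Derivation:
Round 1 (k=37): L=244 R=154
Round 2 (k=7): L=154 R=201
Round 3 (k=38): L=201 R=71
Round 4 (k=23): L=71 R=161
Round 5 (k=37): L=161 R=11
Round 6 (k=41): L=11 R=107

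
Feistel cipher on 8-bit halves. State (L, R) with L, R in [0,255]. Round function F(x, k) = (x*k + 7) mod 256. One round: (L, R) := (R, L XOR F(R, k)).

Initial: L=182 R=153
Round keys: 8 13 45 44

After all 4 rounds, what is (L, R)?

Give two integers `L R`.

Round 1 (k=8): L=153 R=121
Round 2 (k=13): L=121 R=181
Round 3 (k=45): L=181 R=161
Round 4 (k=44): L=161 R=6

Answer: 161 6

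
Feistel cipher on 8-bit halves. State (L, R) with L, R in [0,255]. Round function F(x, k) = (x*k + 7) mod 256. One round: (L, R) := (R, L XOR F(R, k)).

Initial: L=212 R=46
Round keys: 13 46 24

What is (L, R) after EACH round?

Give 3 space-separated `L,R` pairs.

Answer: 46,137 137,139 139,134

Derivation:
Round 1 (k=13): L=46 R=137
Round 2 (k=46): L=137 R=139
Round 3 (k=24): L=139 R=134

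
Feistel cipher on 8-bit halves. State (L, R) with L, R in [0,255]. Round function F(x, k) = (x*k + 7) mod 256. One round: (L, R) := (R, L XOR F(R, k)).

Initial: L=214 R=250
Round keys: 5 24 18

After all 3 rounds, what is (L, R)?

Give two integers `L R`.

Round 1 (k=5): L=250 R=63
Round 2 (k=24): L=63 R=21
Round 3 (k=18): L=21 R=190

Answer: 21 190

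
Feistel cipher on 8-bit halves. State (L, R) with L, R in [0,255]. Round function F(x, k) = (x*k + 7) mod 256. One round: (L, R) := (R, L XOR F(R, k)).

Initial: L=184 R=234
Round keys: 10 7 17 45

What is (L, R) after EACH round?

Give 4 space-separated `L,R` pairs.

Answer: 234,147 147,230 230,222 222,235

Derivation:
Round 1 (k=10): L=234 R=147
Round 2 (k=7): L=147 R=230
Round 3 (k=17): L=230 R=222
Round 4 (k=45): L=222 R=235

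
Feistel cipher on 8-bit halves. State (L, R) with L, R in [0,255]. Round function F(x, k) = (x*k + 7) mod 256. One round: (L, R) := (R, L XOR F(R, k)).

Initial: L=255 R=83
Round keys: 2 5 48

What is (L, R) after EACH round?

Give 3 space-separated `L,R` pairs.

Answer: 83,82 82,242 242,53

Derivation:
Round 1 (k=2): L=83 R=82
Round 2 (k=5): L=82 R=242
Round 3 (k=48): L=242 R=53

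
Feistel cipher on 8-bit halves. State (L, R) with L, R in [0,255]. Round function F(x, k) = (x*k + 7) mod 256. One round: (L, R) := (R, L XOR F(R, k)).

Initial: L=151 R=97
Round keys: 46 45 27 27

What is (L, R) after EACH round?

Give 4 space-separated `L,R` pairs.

Round 1 (k=46): L=97 R=226
Round 2 (k=45): L=226 R=160
Round 3 (k=27): L=160 R=5
Round 4 (k=27): L=5 R=46

Answer: 97,226 226,160 160,5 5,46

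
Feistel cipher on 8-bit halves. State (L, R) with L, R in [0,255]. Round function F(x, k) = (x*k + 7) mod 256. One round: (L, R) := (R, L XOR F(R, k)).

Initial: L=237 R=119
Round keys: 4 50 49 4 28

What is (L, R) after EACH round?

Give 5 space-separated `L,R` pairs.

Round 1 (k=4): L=119 R=14
Round 2 (k=50): L=14 R=180
Round 3 (k=49): L=180 R=117
Round 4 (k=4): L=117 R=111
Round 5 (k=28): L=111 R=94

Answer: 119,14 14,180 180,117 117,111 111,94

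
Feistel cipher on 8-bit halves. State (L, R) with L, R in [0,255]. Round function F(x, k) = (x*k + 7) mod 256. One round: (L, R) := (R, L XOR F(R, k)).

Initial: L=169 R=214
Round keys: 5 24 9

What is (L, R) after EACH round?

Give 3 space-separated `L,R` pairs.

Answer: 214,156 156,113 113,156

Derivation:
Round 1 (k=5): L=214 R=156
Round 2 (k=24): L=156 R=113
Round 3 (k=9): L=113 R=156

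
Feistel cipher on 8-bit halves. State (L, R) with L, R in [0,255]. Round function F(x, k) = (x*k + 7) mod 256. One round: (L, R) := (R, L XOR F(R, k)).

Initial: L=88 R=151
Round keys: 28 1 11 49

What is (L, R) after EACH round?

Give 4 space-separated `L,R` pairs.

Answer: 151,211 211,77 77,133 133,49

Derivation:
Round 1 (k=28): L=151 R=211
Round 2 (k=1): L=211 R=77
Round 3 (k=11): L=77 R=133
Round 4 (k=49): L=133 R=49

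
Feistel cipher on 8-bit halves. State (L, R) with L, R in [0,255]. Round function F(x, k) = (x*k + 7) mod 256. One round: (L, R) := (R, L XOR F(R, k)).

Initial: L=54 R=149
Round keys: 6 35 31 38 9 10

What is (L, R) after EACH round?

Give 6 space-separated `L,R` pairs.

Answer: 149,179 179,21 21,33 33,248 248,158 158,203

Derivation:
Round 1 (k=6): L=149 R=179
Round 2 (k=35): L=179 R=21
Round 3 (k=31): L=21 R=33
Round 4 (k=38): L=33 R=248
Round 5 (k=9): L=248 R=158
Round 6 (k=10): L=158 R=203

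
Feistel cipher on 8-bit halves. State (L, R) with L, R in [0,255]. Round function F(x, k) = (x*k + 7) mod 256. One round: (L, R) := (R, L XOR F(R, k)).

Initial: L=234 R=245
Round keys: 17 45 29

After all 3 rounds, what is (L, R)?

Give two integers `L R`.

Answer: 192 97

Derivation:
Round 1 (k=17): L=245 R=166
Round 2 (k=45): L=166 R=192
Round 3 (k=29): L=192 R=97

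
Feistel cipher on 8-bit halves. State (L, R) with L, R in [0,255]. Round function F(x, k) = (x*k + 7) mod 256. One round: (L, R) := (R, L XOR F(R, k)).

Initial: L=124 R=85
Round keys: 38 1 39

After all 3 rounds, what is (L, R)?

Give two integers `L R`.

Round 1 (k=38): L=85 R=217
Round 2 (k=1): L=217 R=181
Round 3 (k=39): L=181 R=67

Answer: 181 67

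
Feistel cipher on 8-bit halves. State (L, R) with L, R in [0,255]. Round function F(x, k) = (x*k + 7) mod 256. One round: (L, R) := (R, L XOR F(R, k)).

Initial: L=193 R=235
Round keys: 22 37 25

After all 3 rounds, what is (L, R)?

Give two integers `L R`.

Answer: 52 227

Derivation:
Round 1 (k=22): L=235 R=248
Round 2 (k=37): L=248 R=52
Round 3 (k=25): L=52 R=227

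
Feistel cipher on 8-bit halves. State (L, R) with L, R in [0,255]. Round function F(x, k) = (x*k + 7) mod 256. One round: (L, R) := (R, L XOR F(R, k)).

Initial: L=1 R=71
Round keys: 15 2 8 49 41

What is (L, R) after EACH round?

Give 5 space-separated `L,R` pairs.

Round 1 (k=15): L=71 R=49
Round 2 (k=2): L=49 R=46
Round 3 (k=8): L=46 R=70
Round 4 (k=49): L=70 R=67
Round 5 (k=41): L=67 R=132

Answer: 71,49 49,46 46,70 70,67 67,132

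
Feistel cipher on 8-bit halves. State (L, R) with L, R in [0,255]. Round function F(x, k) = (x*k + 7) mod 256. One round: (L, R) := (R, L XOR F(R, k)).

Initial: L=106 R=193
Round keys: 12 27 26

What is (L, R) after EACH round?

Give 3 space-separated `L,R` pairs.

Answer: 193,121 121,11 11,92

Derivation:
Round 1 (k=12): L=193 R=121
Round 2 (k=27): L=121 R=11
Round 3 (k=26): L=11 R=92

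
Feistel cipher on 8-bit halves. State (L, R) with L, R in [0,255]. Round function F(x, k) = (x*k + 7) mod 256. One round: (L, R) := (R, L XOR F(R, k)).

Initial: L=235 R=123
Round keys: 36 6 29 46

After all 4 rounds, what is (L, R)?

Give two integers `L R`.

Round 1 (k=36): L=123 R=184
Round 2 (k=6): L=184 R=44
Round 3 (k=29): L=44 R=187
Round 4 (k=46): L=187 R=141

Answer: 187 141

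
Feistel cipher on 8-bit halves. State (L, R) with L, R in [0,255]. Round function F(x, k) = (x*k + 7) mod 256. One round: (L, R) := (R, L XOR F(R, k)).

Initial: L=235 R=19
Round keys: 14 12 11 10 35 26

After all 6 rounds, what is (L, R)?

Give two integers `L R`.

Answer: 111 80

Derivation:
Round 1 (k=14): L=19 R=250
Round 2 (k=12): L=250 R=172
Round 3 (k=11): L=172 R=145
Round 4 (k=10): L=145 R=29
Round 5 (k=35): L=29 R=111
Round 6 (k=26): L=111 R=80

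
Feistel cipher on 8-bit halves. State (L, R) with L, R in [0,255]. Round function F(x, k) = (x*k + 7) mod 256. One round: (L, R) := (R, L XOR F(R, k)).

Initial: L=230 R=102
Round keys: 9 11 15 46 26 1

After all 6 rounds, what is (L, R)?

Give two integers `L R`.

Answer: 3 111

Derivation:
Round 1 (k=9): L=102 R=123
Round 2 (k=11): L=123 R=54
Round 3 (k=15): L=54 R=74
Round 4 (k=46): L=74 R=101
Round 5 (k=26): L=101 R=3
Round 6 (k=1): L=3 R=111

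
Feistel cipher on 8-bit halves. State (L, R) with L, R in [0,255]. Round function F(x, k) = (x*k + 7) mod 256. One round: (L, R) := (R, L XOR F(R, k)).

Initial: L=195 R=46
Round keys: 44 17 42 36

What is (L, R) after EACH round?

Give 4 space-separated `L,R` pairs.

Answer: 46,44 44,221 221,101 101,230

Derivation:
Round 1 (k=44): L=46 R=44
Round 2 (k=17): L=44 R=221
Round 3 (k=42): L=221 R=101
Round 4 (k=36): L=101 R=230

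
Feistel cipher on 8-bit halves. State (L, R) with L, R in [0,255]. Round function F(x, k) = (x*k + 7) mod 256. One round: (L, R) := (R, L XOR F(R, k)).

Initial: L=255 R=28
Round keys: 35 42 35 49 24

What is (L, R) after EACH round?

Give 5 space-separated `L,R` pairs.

Answer: 28,36 36,243 243,100 100,216 216,35

Derivation:
Round 1 (k=35): L=28 R=36
Round 2 (k=42): L=36 R=243
Round 3 (k=35): L=243 R=100
Round 4 (k=49): L=100 R=216
Round 5 (k=24): L=216 R=35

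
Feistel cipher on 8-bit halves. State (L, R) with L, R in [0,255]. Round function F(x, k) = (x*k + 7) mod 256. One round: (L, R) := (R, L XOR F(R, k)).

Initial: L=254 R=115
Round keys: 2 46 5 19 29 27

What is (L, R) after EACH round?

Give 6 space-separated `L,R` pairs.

Answer: 115,19 19,2 2,2 2,47 47,88 88,96

Derivation:
Round 1 (k=2): L=115 R=19
Round 2 (k=46): L=19 R=2
Round 3 (k=5): L=2 R=2
Round 4 (k=19): L=2 R=47
Round 5 (k=29): L=47 R=88
Round 6 (k=27): L=88 R=96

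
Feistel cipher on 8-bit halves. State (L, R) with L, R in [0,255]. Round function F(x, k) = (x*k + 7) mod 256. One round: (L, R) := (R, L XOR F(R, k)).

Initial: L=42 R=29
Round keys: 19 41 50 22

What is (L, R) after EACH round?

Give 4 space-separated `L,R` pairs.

Round 1 (k=19): L=29 R=4
Round 2 (k=41): L=4 R=182
Round 3 (k=50): L=182 R=151
Round 4 (k=22): L=151 R=183

Answer: 29,4 4,182 182,151 151,183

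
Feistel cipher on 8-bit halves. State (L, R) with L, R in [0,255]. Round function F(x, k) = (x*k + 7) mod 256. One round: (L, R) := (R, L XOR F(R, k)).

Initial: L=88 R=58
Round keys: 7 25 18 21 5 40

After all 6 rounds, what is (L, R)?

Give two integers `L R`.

Answer: 232 28

Derivation:
Round 1 (k=7): L=58 R=197
Round 2 (k=25): L=197 R=126
Round 3 (k=18): L=126 R=38
Round 4 (k=21): L=38 R=91
Round 5 (k=5): L=91 R=232
Round 6 (k=40): L=232 R=28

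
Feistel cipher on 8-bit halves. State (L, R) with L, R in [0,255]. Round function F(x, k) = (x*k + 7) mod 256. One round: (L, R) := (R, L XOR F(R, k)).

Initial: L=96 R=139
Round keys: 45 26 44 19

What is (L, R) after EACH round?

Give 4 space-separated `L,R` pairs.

Answer: 139,22 22,200 200,113 113,162

Derivation:
Round 1 (k=45): L=139 R=22
Round 2 (k=26): L=22 R=200
Round 3 (k=44): L=200 R=113
Round 4 (k=19): L=113 R=162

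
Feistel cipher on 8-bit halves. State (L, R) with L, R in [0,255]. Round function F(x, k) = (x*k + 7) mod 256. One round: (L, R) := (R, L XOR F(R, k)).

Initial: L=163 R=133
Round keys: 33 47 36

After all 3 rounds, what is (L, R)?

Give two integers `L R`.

Answer: 205 84

Derivation:
Round 1 (k=33): L=133 R=143
Round 2 (k=47): L=143 R=205
Round 3 (k=36): L=205 R=84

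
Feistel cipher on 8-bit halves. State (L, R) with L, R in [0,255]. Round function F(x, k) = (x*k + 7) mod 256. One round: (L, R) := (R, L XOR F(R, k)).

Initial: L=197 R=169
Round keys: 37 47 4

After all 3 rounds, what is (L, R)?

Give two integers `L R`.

Round 1 (k=37): L=169 R=177
Round 2 (k=47): L=177 R=47
Round 3 (k=4): L=47 R=114

Answer: 47 114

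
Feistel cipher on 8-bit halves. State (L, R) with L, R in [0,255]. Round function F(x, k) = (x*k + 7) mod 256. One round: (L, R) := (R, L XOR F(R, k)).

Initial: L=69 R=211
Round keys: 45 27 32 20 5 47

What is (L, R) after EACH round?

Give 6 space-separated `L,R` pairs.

Round 1 (k=45): L=211 R=91
Round 2 (k=27): L=91 R=115
Round 3 (k=32): L=115 R=60
Round 4 (k=20): L=60 R=196
Round 5 (k=5): L=196 R=231
Round 6 (k=47): L=231 R=180

Answer: 211,91 91,115 115,60 60,196 196,231 231,180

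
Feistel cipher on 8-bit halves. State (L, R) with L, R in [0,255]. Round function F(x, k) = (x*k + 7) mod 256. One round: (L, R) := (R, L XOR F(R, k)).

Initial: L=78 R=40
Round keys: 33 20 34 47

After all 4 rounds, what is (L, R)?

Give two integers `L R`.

Round 1 (k=33): L=40 R=97
Round 2 (k=20): L=97 R=179
Round 3 (k=34): L=179 R=172
Round 4 (k=47): L=172 R=40

Answer: 172 40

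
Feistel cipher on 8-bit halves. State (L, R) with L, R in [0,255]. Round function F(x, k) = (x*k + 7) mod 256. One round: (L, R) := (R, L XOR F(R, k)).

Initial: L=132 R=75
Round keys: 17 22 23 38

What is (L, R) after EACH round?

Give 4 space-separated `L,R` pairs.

Round 1 (k=17): L=75 R=134
Round 2 (k=22): L=134 R=192
Round 3 (k=23): L=192 R=193
Round 4 (k=38): L=193 R=109

Answer: 75,134 134,192 192,193 193,109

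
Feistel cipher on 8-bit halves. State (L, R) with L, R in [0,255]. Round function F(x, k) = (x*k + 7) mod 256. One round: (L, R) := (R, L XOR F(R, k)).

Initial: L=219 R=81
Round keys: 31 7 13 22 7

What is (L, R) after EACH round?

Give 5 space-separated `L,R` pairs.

Answer: 81,13 13,51 51,147 147,154 154,174

Derivation:
Round 1 (k=31): L=81 R=13
Round 2 (k=7): L=13 R=51
Round 3 (k=13): L=51 R=147
Round 4 (k=22): L=147 R=154
Round 5 (k=7): L=154 R=174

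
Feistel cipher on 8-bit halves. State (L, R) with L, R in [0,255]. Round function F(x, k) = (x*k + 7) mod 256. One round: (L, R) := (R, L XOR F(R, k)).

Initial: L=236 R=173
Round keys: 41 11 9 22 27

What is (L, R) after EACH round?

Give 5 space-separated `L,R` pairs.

Round 1 (k=41): L=173 R=80
Round 2 (k=11): L=80 R=218
Round 3 (k=9): L=218 R=225
Round 4 (k=22): L=225 R=135
Round 5 (k=27): L=135 R=165

Answer: 173,80 80,218 218,225 225,135 135,165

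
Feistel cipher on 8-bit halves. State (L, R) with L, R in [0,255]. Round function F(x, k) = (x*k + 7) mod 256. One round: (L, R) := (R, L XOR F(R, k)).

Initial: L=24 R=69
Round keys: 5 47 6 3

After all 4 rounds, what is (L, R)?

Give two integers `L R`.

Answer: 187 114

Derivation:
Round 1 (k=5): L=69 R=120
Round 2 (k=47): L=120 R=74
Round 3 (k=6): L=74 R=187
Round 4 (k=3): L=187 R=114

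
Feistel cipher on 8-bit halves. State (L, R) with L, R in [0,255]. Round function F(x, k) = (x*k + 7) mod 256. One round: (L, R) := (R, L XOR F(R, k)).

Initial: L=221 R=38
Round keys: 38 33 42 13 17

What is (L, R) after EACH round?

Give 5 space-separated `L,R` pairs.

Answer: 38,118 118,27 27,3 3,53 53,143

Derivation:
Round 1 (k=38): L=38 R=118
Round 2 (k=33): L=118 R=27
Round 3 (k=42): L=27 R=3
Round 4 (k=13): L=3 R=53
Round 5 (k=17): L=53 R=143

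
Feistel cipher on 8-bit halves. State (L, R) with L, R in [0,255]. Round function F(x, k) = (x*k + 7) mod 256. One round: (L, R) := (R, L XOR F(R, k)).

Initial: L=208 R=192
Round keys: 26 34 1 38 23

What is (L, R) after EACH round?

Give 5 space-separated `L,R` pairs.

Answer: 192,87 87,85 85,11 11,252 252,160

Derivation:
Round 1 (k=26): L=192 R=87
Round 2 (k=34): L=87 R=85
Round 3 (k=1): L=85 R=11
Round 4 (k=38): L=11 R=252
Round 5 (k=23): L=252 R=160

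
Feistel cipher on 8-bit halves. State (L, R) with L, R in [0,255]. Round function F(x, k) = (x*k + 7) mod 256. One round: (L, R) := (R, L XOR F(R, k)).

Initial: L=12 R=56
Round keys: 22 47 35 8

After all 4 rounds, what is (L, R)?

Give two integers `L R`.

Round 1 (k=22): L=56 R=219
Round 2 (k=47): L=219 R=4
Round 3 (k=35): L=4 R=72
Round 4 (k=8): L=72 R=67

Answer: 72 67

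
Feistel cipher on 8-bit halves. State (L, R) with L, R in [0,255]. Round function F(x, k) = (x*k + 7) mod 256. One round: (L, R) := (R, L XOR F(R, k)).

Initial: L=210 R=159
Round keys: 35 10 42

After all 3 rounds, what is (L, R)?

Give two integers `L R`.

Answer: 124 73

Derivation:
Round 1 (k=35): L=159 R=22
Round 2 (k=10): L=22 R=124
Round 3 (k=42): L=124 R=73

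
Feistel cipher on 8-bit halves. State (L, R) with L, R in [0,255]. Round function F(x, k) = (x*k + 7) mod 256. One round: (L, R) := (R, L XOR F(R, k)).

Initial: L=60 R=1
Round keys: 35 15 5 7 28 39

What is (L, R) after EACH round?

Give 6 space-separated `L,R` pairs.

Round 1 (k=35): L=1 R=22
Round 2 (k=15): L=22 R=80
Round 3 (k=5): L=80 R=129
Round 4 (k=7): L=129 R=222
Round 5 (k=28): L=222 R=206
Round 6 (k=39): L=206 R=183

Answer: 1,22 22,80 80,129 129,222 222,206 206,183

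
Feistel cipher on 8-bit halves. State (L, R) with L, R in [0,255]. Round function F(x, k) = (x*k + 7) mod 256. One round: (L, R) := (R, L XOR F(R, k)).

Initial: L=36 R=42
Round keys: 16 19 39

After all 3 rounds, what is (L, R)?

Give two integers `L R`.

Answer: 234 46

Derivation:
Round 1 (k=16): L=42 R=131
Round 2 (k=19): L=131 R=234
Round 3 (k=39): L=234 R=46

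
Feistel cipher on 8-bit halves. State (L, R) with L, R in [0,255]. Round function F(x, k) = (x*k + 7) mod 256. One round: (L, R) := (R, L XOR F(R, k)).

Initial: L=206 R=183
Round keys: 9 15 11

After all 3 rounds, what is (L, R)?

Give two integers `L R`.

Round 1 (k=9): L=183 R=184
Round 2 (k=15): L=184 R=120
Round 3 (k=11): L=120 R=151

Answer: 120 151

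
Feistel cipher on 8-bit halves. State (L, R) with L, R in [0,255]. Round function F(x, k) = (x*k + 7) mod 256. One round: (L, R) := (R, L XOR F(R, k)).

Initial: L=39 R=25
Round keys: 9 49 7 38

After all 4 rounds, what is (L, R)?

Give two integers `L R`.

Answer: 143 254

Derivation:
Round 1 (k=9): L=25 R=207
Round 2 (k=49): L=207 R=191
Round 3 (k=7): L=191 R=143
Round 4 (k=38): L=143 R=254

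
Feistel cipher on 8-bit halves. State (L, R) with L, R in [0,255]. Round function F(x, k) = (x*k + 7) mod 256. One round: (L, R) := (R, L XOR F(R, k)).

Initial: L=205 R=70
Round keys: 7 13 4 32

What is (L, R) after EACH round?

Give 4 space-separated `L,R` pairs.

Round 1 (k=7): L=70 R=60
Round 2 (k=13): L=60 R=85
Round 3 (k=4): L=85 R=103
Round 4 (k=32): L=103 R=178

Answer: 70,60 60,85 85,103 103,178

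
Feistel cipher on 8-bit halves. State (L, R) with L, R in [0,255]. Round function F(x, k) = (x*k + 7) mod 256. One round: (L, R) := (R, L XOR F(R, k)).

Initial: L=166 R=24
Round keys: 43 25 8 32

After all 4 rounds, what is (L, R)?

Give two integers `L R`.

Answer: 46 87

Derivation:
Round 1 (k=43): L=24 R=169
Round 2 (k=25): L=169 R=144
Round 3 (k=8): L=144 R=46
Round 4 (k=32): L=46 R=87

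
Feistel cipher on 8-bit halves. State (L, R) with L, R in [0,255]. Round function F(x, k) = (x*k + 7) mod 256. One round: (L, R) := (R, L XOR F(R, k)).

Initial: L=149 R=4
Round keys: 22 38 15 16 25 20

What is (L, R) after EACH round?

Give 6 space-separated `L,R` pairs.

Round 1 (k=22): L=4 R=202
Round 2 (k=38): L=202 R=7
Round 3 (k=15): L=7 R=186
Round 4 (k=16): L=186 R=160
Round 5 (k=25): L=160 R=29
Round 6 (k=20): L=29 R=235

Answer: 4,202 202,7 7,186 186,160 160,29 29,235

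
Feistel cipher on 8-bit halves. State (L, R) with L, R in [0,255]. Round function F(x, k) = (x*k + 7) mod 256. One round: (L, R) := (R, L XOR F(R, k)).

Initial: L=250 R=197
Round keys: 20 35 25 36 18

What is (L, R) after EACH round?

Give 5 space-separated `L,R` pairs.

Round 1 (k=20): L=197 R=145
Round 2 (k=35): L=145 R=31
Round 3 (k=25): L=31 R=159
Round 4 (k=36): L=159 R=124
Round 5 (k=18): L=124 R=32

Answer: 197,145 145,31 31,159 159,124 124,32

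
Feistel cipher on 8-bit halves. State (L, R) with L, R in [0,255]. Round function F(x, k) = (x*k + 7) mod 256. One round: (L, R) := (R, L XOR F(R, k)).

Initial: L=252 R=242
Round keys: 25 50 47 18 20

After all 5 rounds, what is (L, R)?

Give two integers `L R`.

Answer: 106 94

Derivation:
Round 1 (k=25): L=242 R=85
Round 2 (k=50): L=85 R=83
Round 3 (k=47): L=83 R=17
Round 4 (k=18): L=17 R=106
Round 5 (k=20): L=106 R=94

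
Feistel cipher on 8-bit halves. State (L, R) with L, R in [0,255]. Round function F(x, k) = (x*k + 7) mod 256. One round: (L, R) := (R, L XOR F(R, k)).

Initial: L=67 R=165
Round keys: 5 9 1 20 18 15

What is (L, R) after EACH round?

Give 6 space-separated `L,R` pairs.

Answer: 165,3 3,135 135,141 141,140 140,82 82,89

Derivation:
Round 1 (k=5): L=165 R=3
Round 2 (k=9): L=3 R=135
Round 3 (k=1): L=135 R=141
Round 4 (k=20): L=141 R=140
Round 5 (k=18): L=140 R=82
Round 6 (k=15): L=82 R=89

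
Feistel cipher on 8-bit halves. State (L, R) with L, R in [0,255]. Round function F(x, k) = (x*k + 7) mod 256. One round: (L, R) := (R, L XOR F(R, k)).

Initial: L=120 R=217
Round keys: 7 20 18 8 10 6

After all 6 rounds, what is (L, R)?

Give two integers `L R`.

Answer: 220 6

Derivation:
Round 1 (k=7): L=217 R=142
Round 2 (k=20): L=142 R=198
Round 3 (k=18): L=198 R=125
Round 4 (k=8): L=125 R=41
Round 5 (k=10): L=41 R=220
Round 6 (k=6): L=220 R=6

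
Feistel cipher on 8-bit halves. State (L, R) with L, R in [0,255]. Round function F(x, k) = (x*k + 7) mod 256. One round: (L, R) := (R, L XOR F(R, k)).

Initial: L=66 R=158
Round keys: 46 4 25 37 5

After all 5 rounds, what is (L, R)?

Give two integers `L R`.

Answer: 13 85

Derivation:
Round 1 (k=46): L=158 R=41
Round 2 (k=4): L=41 R=53
Round 3 (k=25): L=53 R=29
Round 4 (k=37): L=29 R=13
Round 5 (k=5): L=13 R=85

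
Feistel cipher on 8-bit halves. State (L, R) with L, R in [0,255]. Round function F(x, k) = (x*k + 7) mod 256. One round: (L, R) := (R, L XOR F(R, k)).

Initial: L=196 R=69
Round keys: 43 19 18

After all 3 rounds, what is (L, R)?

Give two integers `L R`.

Round 1 (k=43): L=69 R=90
Round 2 (k=19): L=90 R=240
Round 3 (k=18): L=240 R=189

Answer: 240 189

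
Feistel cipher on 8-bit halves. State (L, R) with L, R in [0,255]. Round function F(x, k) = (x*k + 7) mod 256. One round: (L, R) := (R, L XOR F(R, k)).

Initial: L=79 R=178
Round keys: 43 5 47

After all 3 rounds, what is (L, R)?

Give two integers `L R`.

Round 1 (k=43): L=178 R=162
Round 2 (k=5): L=162 R=131
Round 3 (k=47): L=131 R=182

Answer: 131 182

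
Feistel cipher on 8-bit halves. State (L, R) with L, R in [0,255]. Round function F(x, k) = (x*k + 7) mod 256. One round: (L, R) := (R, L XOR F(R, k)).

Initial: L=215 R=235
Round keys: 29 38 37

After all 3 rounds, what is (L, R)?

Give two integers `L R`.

Answer: 38 244

Derivation:
Round 1 (k=29): L=235 R=113
Round 2 (k=38): L=113 R=38
Round 3 (k=37): L=38 R=244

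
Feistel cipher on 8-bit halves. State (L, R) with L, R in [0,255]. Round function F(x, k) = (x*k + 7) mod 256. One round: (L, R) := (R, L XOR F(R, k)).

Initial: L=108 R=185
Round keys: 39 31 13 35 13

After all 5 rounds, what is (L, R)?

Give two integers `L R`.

Answer: 14 172

Derivation:
Round 1 (k=39): L=185 R=90
Round 2 (k=31): L=90 R=84
Round 3 (k=13): L=84 R=17
Round 4 (k=35): L=17 R=14
Round 5 (k=13): L=14 R=172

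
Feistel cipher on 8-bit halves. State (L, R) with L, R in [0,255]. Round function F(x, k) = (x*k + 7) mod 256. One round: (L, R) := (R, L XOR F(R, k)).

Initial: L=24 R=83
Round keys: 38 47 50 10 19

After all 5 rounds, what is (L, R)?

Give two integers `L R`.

Answer: 162 13

Derivation:
Round 1 (k=38): L=83 R=65
Round 2 (k=47): L=65 R=165
Round 3 (k=50): L=165 R=0
Round 4 (k=10): L=0 R=162
Round 5 (k=19): L=162 R=13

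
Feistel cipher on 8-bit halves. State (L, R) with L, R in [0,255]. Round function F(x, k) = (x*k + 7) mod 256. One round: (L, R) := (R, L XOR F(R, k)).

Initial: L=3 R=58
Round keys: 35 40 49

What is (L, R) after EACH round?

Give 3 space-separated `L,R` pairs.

Round 1 (k=35): L=58 R=246
Round 2 (k=40): L=246 R=77
Round 3 (k=49): L=77 R=50

Answer: 58,246 246,77 77,50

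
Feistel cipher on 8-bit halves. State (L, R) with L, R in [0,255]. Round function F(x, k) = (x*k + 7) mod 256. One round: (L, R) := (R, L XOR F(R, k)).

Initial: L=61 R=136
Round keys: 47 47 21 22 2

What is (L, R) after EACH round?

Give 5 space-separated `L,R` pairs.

Round 1 (k=47): L=136 R=194
Round 2 (k=47): L=194 R=45
Round 3 (k=21): L=45 R=122
Round 4 (k=22): L=122 R=174
Round 5 (k=2): L=174 R=25

Answer: 136,194 194,45 45,122 122,174 174,25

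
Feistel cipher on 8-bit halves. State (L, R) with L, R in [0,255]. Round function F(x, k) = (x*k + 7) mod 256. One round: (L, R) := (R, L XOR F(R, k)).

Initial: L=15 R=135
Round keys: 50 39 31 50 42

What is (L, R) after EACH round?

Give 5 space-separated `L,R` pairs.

Answer: 135,106 106,170 170,247 247,239 239,202

Derivation:
Round 1 (k=50): L=135 R=106
Round 2 (k=39): L=106 R=170
Round 3 (k=31): L=170 R=247
Round 4 (k=50): L=247 R=239
Round 5 (k=42): L=239 R=202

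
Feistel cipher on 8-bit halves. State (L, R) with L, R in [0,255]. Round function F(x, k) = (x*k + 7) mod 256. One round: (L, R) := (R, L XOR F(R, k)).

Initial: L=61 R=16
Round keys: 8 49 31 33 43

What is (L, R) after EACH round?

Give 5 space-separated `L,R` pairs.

Round 1 (k=8): L=16 R=186
Round 2 (k=49): L=186 R=177
Round 3 (k=31): L=177 R=204
Round 4 (k=33): L=204 R=226
Round 5 (k=43): L=226 R=49

Answer: 16,186 186,177 177,204 204,226 226,49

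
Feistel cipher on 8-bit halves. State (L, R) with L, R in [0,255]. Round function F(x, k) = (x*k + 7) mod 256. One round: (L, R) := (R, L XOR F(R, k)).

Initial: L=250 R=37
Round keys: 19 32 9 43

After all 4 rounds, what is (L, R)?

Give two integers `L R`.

Round 1 (k=19): L=37 R=60
Round 2 (k=32): L=60 R=162
Round 3 (k=9): L=162 R=133
Round 4 (k=43): L=133 R=252

Answer: 133 252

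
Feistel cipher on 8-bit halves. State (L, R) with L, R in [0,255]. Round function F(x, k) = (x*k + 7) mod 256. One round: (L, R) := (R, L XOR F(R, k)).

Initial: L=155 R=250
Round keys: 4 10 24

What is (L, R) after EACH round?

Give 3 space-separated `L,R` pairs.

Answer: 250,116 116,117 117,139

Derivation:
Round 1 (k=4): L=250 R=116
Round 2 (k=10): L=116 R=117
Round 3 (k=24): L=117 R=139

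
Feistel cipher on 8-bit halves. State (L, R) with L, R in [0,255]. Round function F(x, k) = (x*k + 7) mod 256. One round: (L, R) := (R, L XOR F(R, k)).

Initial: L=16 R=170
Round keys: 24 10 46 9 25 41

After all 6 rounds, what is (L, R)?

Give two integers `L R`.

Answer: 23 116

Derivation:
Round 1 (k=24): L=170 R=231
Round 2 (k=10): L=231 R=167
Round 3 (k=46): L=167 R=238
Round 4 (k=9): L=238 R=194
Round 5 (k=25): L=194 R=23
Round 6 (k=41): L=23 R=116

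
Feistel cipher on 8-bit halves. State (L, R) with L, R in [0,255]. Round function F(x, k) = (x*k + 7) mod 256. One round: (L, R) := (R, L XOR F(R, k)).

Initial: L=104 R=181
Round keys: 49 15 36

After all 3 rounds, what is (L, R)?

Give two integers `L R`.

Answer: 54 91

Derivation:
Round 1 (k=49): L=181 R=196
Round 2 (k=15): L=196 R=54
Round 3 (k=36): L=54 R=91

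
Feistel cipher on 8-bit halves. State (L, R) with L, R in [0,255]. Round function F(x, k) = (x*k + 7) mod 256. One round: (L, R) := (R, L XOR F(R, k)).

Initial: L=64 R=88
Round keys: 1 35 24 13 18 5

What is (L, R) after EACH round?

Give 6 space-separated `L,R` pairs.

Answer: 88,31 31,28 28,184 184,67 67,5 5,99

Derivation:
Round 1 (k=1): L=88 R=31
Round 2 (k=35): L=31 R=28
Round 3 (k=24): L=28 R=184
Round 4 (k=13): L=184 R=67
Round 5 (k=18): L=67 R=5
Round 6 (k=5): L=5 R=99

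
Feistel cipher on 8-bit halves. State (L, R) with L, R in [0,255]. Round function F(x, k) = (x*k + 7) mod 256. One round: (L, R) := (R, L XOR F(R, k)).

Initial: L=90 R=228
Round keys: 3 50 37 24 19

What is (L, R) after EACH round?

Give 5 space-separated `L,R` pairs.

Round 1 (k=3): L=228 R=233
Round 2 (k=50): L=233 R=109
Round 3 (k=37): L=109 R=33
Round 4 (k=24): L=33 R=114
Round 5 (k=19): L=114 R=92

Answer: 228,233 233,109 109,33 33,114 114,92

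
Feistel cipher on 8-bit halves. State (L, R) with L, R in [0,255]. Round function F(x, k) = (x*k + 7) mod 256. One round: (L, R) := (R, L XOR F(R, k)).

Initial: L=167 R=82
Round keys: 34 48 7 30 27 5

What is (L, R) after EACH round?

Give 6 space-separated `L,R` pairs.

Round 1 (k=34): L=82 R=76
Round 2 (k=48): L=76 R=21
Round 3 (k=7): L=21 R=214
Round 4 (k=30): L=214 R=14
Round 5 (k=27): L=14 R=87
Round 6 (k=5): L=87 R=180

Answer: 82,76 76,21 21,214 214,14 14,87 87,180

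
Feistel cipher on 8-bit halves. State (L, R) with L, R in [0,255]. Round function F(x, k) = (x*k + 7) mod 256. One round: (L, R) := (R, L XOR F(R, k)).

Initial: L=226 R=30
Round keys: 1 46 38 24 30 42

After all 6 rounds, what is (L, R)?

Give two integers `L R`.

Round 1 (k=1): L=30 R=199
Round 2 (k=46): L=199 R=215
Round 3 (k=38): L=215 R=54
Round 4 (k=24): L=54 R=192
Round 5 (k=30): L=192 R=177
Round 6 (k=42): L=177 R=209

Answer: 177 209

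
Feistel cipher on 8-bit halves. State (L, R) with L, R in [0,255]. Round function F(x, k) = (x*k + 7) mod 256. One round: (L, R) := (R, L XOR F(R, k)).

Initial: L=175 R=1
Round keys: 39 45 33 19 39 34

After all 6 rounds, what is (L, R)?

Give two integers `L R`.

Answer: 185 66

Derivation:
Round 1 (k=39): L=1 R=129
Round 2 (k=45): L=129 R=181
Round 3 (k=33): L=181 R=221
Round 4 (k=19): L=221 R=219
Round 5 (k=39): L=219 R=185
Round 6 (k=34): L=185 R=66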